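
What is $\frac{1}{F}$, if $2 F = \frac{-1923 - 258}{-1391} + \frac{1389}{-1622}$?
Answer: $\frac{4512404}{1605483} \approx 2.8106$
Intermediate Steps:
$F = \frac{1605483}{4512404}$ ($F = \frac{\frac{-1923 - 258}{-1391} + \frac{1389}{-1622}}{2} = \frac{\left(-1923 - 258\right) \left(- \frac{1}{1391}\right) + 1389 \left(- \frac{1}{1622}\right)}{2} = \frac{\left(-2181\right) \left(- \frac{1}{1391}\right) - \frac{1389}{1622}}{2} = \frac{\frac{2181}{1391} - \frac{1389}{1622}}{2} = \frac{1}{2} \cdot \frac{1605483}{2256202} = \frac{1605483}{4512404} \approx 0.35579$)
$\frac{1}{F} = \frac{1}{\frac{1605483}{4512404}} = \frac{4512404}{1605483}$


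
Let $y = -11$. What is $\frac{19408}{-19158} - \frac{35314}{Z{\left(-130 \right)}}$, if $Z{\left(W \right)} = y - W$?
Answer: $- \frac{339427582}{1139901} \approx -297.77$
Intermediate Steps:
$Z{\left(W \right)} = -11 - W$
$\frac{19408}{-19158} - \frac{35314}{Z{\left(-130 \right)}} = \frac{19408}{-19158} - \frac{35314}{-11 - -130} = 19408 \left(- \frac{1}{19158}\right) - \frac{35314}{-11 + 130} = - \frac{9704}{9579} - \frac{35314}{119} = - \frac{339427582}{1139901}$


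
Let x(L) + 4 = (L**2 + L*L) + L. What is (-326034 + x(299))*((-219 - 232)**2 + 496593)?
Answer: -102855018378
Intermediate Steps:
x(L) = -4 + L + 2*L**2 (x(L) = -4 + ((L**2 + L*L) + L) = -4 + ((L**2 + L**2) + L) = -4 + (2*L**2 + L) = -4 + (L + 2*L**2) = -4 + L + 2*L**2)
(-326034 + x(299))*((-219 - 232)**2 + 496593) = (-326034 + (-4 + 299 + 2*299**2))*((-219 - 232)**2 + 496593) = (-326034 + (-4 + 299 + 2*89401))*((-451)**2 + 496593) = (-326034 + (-4 + 299 + 178802))*(203401 + 496593) = (-326034 + 179097)*699994 = -146937*699994 = -102855018378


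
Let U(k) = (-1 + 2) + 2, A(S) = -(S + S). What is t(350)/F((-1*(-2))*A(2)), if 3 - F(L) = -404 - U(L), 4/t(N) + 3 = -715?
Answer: -1/73595 ≈ -1.3588e-5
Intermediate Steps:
A(S) = -2*S
t(N) = -2/359 (t(N) = 4/(-3 - 715) = 4/(-718) = 4*(-1/718) = -2/359)
U(k) = 3 (U(k) = 1 + 2 = 3)
F(L) = 410 (F(L) = 3 - (-404 - 1*3) = 3 - (-404 - 3) = 3 - 1*(-407) = 3 + 407 = 410)
t(350)/F((-1*(-2))*A(2)) = -2/359/410 = -2/359*1/410 = -1/73595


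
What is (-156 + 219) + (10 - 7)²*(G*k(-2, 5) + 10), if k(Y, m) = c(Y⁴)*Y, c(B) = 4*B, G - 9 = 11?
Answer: -22887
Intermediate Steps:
G = 20 (G = 9 + 11 = 20)
k(Y, m) = 4*Y⁵ (k(Y, m) = (4*Y⁴)*Y = 4*Y⁵)
(-156 + 219) + (10 - 7)²*(G*k(-2, 5) + 10) = (-156 + 219) + (10 - 7)²*(20*(4*(-2)⁵) + 10) = 63 + 3²*(20*(4*(-32)) + 10) = 63 + 9*(20*(-128) + 10) = 63 + 9*(-2560 + 10) = 63 + 9*(-2550) = 63 - 22950 = -22887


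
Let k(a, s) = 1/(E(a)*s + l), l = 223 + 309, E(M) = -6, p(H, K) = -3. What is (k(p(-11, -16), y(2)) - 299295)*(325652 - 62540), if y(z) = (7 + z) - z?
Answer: -19293285848244/245 ≈ -7.8748e+10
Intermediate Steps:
l = 532
y(z) = 7
k(a, s) = 1/(532 - 6*s) (k(a, s) = 1/(-6*s + 532) = 1/(532 - 6*s))
(k(p(-11, -16), y(2)) - 299295)*(325652 - 62540) = (1/(2*(266 - 3*7)) - 299295)*(325652 - 62540) = (1/(2*(266 - 21)) - 299295)*263112 = ((½)/245 - 299295)*263112 = ((½)*(1/245) - 299295)*263112 = (1/490 - 299295)*263112 = -146654549/490*263112 = -19293285848244/245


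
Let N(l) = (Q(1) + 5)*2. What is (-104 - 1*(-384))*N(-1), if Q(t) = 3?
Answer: 4480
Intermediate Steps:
N(l) = 16 (N(l) = (3 + 5)*2 = 8*2 = 16)
(-104 - 1*(-384))*N(-1) = (-104 - 1*(-384))*16 = (-104 + 384)*16 = 280*16 = 4480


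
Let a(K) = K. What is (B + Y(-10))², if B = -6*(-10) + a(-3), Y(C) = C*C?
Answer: 24649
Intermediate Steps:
Y(C) = C²
B = 57 (B = -6*(-10) - 3 = 60 - 3 = 57)
(B + Y(-10))² = (57 + (-10)²)² = (57 + 100)² = 157² = 24649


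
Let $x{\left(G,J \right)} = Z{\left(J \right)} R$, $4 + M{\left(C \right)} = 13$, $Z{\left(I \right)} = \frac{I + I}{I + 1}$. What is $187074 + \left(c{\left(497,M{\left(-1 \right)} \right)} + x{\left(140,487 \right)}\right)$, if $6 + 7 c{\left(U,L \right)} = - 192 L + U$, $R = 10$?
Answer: $\frac{159627327}{854} \approx 1.8692 \cdot 10^{5}$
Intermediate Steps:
$Z{\left(I \right)} = \frac{2 I}{1 + I}$
$M{\left(C \right)} = 9$ ($M{\left(C \right)} = -4 + 13 = 9$)
$x{\left(G,J \right)} = \frac{20 J}{1 + J}$ ($x{\left(G,J \right)} = \frac{2 J}{1 + J} 10 = \frac{20 J}{1 + J}$)
$c{\left(U,L \right)} = - \frac{6}{7} - \frac{192 L}{7} + \frac{U}{7}$ ($c{\left(U,L \right)} = - \frac{6}{7} + \frac{- 192 L + U}{7} = - \frac{6}{7} + \frac{U - 192 L}{7} = - \frac{6}{7} - \left(- \frac{U}{7} + \frac{192 L}{7}\right) = - \frac{6}{7} - \frac{192 L}{7} + \frac{U}{7}$)
$187074 + \left(c{\left(497,M{\left(-1 \right)} \right)} + x{\left(140,487 \right)}\right) = 187074 + \left(\left(- \frac{6}{7} - \frac{1728}{7} + \frac{1}{7} \cdot 497\right) + 20 \cdot 487 \frac{1}{1 + 487}\right) = 187074 + \left(\left(- \frac{6}{7} - \frac{1728}{7} + 71\right) + 20 \cdot 487 \cdot \frac{1}{488}\right) = 187074 - \left(\frac{1237}{7} - \frac{2435}{122}\right) = 187074 + \left(- \frac{1237}{7} + \frac{2435}{122}\right) = 187074 - \frac{133869}{854} = \frac{159627327}{854}$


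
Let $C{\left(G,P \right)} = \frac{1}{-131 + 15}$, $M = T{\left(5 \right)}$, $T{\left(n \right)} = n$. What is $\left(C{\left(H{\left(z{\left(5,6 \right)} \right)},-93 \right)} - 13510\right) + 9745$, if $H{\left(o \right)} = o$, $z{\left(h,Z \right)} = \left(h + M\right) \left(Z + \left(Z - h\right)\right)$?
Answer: $- \frac{436741}{116} \approx -3765.0$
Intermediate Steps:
$M = 5$
$z{\left(h,Z \right)} = \left(5 + h\right) \left(- h + 2 Z\right)$ ($z{\left(h,Z \right)} = \left(h + 5\right) \left(Z + \left(Z - h\right)\right) = \left(5 + h\right) \left(- h + 2 Z\right)$)
$C{\left(G,P \right)} = - \frac{1}{116}$ ($C{\left(G,P \right)} = \frac{1}{-116} = - \frac{1}{116}$)
$\left(C{\left(H{\left(z{\left(5,6 \right)} \right)},-93 \right)} - 13510\right) + 9745 = \left(- \frac{1}{116} - 13510\right) + 9745 = - \frac{1567161}{116} + 9745 = - \frac{436741}{116}$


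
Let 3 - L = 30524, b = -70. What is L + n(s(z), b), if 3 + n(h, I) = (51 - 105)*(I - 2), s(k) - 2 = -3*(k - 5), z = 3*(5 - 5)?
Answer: -26636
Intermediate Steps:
z = 0 (z = 3*0 = 0)
s(k) = 17 - 3*k (s(k) = 2 - 3*(k - 5) = 2 - 3*(-5 + k) = 2 + (15 - 3*k) = 17 - 3*k)
n(h, I) = 105 - 54*I (n(h, I) = -3 + (51 - 105)*(I - 2) = -3 - 54*(-2 + I) = -3 + (108 - 54*I) = 105 - 54*I)
L = -30521 (L = 3 - 1*30524 = 3 - 30524 = -30521)
L + n(s(z), b) = -30521 + (105 - 54*(-70)) = -30521 + (105 + 3780) = -30521 + 3885 = -26636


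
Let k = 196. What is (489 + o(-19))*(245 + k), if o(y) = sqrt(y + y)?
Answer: 215649 + 441*I*sqrt(38) ≈ 2.1565e+5 + 2718.5*I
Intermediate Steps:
o(y) = sqrt(2)*sqrt(y) (o(y) = sqrt(2*y) = sqrt(2)*sqrt(y))
(489 + o(-19))*(245 + k) = (489 + sqrt(2)*sqrt(-19))*(245 + 196) = (489 + sqrt(2)*(I*sqrt(19)))*441 = (489 + I*sqrt(38))*441 = 215649 + 441*I*sqrt(38)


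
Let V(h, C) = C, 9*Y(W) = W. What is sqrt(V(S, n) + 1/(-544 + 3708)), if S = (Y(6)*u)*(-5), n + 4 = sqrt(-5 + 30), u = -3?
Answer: sqrt(2503515)/1582 ≈ 1.0002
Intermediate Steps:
Y(W) = W/9
n = 1 (n = -4 + sqrt(-5 + 30) = -4 + sqrt(25) = -4 + 5 = 1)
S = 10 (S = (((1/9)*6)*(-3))*(-5) = ((2/3)*(-3))*(-5) = -2*(-5) = 10)
sqrt(V(S, n) + 1/(-544 + 3708)) = sqrt(1 + 1/(-544 + 3708)) = sqrt(1 + 1/3164) = sqrt(3165/3164) = sqrt(2503515)/1582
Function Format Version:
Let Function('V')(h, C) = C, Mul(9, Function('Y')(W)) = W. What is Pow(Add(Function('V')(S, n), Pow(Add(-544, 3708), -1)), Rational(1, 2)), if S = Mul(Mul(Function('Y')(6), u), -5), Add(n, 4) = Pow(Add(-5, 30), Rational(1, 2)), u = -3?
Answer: Mul(Rational(1, 1582), Pow(2503515, Rational(1, 2))) ≈ 1.0002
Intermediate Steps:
Function('Y')(W) = Mul(Rational(1, 9), W)
n = 1 (n = Add(-4, Pow(Add(-5, 30), Rational(1, 2))) = Add(-4, Pow(25, Rational(1, 2))) = Add(-4, 5) = 1)
S = 10 (S = Mul(Mul(Mul(Rational(1, 9), 6), -3), -5) = Mul(Mul(Rational(2, 3), -3), -5) = Mul(-2, -5) = 10)
Pow(Add(Function('V')(S, n), Pow(Add(-544, 3708), -1)), Rational(1, 2)) = Pow(Add(1, Pow(Add(-544, 3708), -1)), Rational(1, 2)) = Pow(Add(1, Pow(3164, -1)), Rational(1, 2)) = Pow(Add(1, Rational(1, 3164)), Rational(1, 2)) = Pow(Rational(3165, 3164), Rational(1, 2)) = Mul(Rational(1, 1582), Pow(2503515, Rational(1, 2)))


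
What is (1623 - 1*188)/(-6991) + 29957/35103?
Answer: 159056582/245405073 ≈ 0.64814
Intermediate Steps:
(1623 - 1*188)/(-6991) + 29957/35103 = (1623 - 188)*(-1/6991) + 29957*(1/35103) = 1435*(-1/6991) + 29957/35103 = -1435/6991 + 29957/35103 = 159056582/245405073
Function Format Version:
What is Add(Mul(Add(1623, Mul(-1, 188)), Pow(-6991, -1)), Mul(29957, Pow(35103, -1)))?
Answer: Rational(159056582, 245405073) ≈ 0.64814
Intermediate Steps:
Add(Mul(Add(1623, Mul(-1, 188)), Pow(-6991, -1)), Mul(29957, Pow(35103, -1))) = Add(Mul(Add(1623, -188), Rational(-1, 6991)), Mul(29957, Rational(1, 35103))) = Add(Mul(1435, Rational(-1, 6991)), Rational(29957, 35103)) = Add(Rational(-1435, 6991), Rational(29957, 35103)) = Rational(159056582, 245405073)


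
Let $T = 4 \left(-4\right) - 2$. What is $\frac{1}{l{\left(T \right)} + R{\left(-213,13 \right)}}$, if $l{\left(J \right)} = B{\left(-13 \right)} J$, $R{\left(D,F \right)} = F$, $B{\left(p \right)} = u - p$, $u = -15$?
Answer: $\frac{1}{49} \approx 0.020408$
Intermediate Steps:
$B{\left(p \right)} = -15 - p$
$T = -18$ ($T = -16 - 2 = -18$)
$l{\left(J \right)} = - 2 J$ ($l{\left(J \right)} = \left(-15 - -13\right) J = \left(-15 + 13\right) J = - 2 J$)
$\frac{1}{l{\left(T \right)} + R{\left(-213,13 \right)}} = \frac{1}{\left(-2\right) \left(-18\right) + 13} = \frac{1}{36 + 13} = \frac{1}{49}$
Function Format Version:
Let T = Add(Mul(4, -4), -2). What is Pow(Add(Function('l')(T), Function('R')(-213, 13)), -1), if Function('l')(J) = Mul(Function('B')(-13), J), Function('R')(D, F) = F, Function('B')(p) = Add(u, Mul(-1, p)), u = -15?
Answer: Rational(1, 49) ≈ 0.020408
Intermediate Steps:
Function('B')(p) = Add(-15, Mul(-1, p))
T = -18 (T = Add(-16, -2) = -18)
Function('l')(J) = Mul(-2, J) (Function('l')(J) = Mul(Add(-15, Mul(-1, -13)), J) = Mul(Add(-15, 13), J) = Mul(-2, J))
Pow(Add(Function('l')(T), Function('R')(-213, 13)), -1) = Pow(Add(Mul(-2, -18), 13), -1) = Pow(Add(36, 13), -1) = Pow(49, -1) = Rational(1, 49)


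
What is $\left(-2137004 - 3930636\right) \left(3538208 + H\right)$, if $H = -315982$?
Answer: $-19551307366640$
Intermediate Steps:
$\left(-2137004 - 3930636\right) \left(3538208 + H\right) = \left(-2137004 - 3930636\right) \left(3538208 - 315982\right) = \left(-6067640\right) 3222226 = -19551307366640$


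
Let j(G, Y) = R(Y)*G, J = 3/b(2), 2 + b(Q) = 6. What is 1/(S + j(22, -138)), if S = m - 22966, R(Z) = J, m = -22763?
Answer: -2/91425 ≈ -2.1876e-5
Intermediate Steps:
b(Q) = 4 (b(Q) = -2 + 6 = 4)
J = ¾ (J = 3/4 = (¼)*3 = ¾ ≈ 0.75000)
R(Z) = ¾
j(G, Y) = 3*G/4
S = -45729 (S = -22763 - 22966 = -45729)
1/(S + j(22, -138)) = 1/(-45729 + (¾)*22) = 1/(-45729 + 33/2) = 1/(-91425/2) = -2/91425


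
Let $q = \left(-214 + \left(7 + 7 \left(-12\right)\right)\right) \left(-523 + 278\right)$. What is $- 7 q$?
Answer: $-499065$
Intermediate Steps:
$q = 71295$ ($q = \left(-214 + \left(7 - 84\right)\right) \left(-245\right) = \left(-214 - 77\right) \left(-245\right) = \left(-291\right) \left(-245\right) = 71295$)
$- 7 q = \left(-7\right) 71295 = -499065$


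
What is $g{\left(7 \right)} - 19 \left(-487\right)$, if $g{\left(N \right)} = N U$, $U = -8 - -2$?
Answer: $9211$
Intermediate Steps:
$U = -6$ ($U = -8 + 2 = -6$)
$g{\left(N \right)} = - 6 N$ ($g{\left(N \right)} = N \left(-6\right) = - 6 N$)
$g{\left(7 \right)} - 19 \left(-487\right) = \left(-6\right) 7 - 19 \left(-487\right) = -42 - -9253 = -42 + 9253 = 9211$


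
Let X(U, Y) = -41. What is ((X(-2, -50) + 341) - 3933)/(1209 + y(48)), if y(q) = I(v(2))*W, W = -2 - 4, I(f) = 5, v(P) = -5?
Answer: -1211/393 ≈ -3.0814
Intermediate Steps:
W = -6
y(q) = -30 (y(q) = 5*(-6) = -30)
((X(-2, -50) + 341) - 3933)/(1209 + y(48)) = ((-41 + 341) - 3933)/(1209 - 30) = (300 - 3933)/1179 = -3633*1/1179 = -1211/393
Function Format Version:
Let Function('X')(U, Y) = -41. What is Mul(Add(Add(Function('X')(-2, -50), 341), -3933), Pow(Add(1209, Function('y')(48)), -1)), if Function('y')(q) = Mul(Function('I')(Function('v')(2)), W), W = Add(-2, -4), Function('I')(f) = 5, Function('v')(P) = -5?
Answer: Rational(-1211, 393) ≈ -3.0814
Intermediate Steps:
W = -6
Function('y')(q) = -30 (Function('y')(q) = Mul(5, -6) = -30)
Mul(Add(Add(Function('X')(-2, -50), 341), -3933), Pow(Add(1209, Function('y')(48)), -1)) = Mul(Add(Add(-41, 341), -3933), Pow(Add(1209, -30), -1)) = Mul(Add(300, -3933), Pow(1179, -1)) = Mul(-3633, Rational(1, 1179)) = Rational(-1211, 393)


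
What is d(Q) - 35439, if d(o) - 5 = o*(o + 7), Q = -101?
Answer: -25940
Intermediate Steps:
d(o) = 5 + o*(7 + o) (d(o) = 5 + o*(o + 7) = 5 + o*(7 + o))
d(Q) - 35439 = (5 + (-101)**2 + 7*(-101)) - 35439 = (5 + 10201 - 707) - 35439 = 9499 - 35439 = -25940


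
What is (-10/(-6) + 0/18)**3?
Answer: 125/27 ≈ 4.6296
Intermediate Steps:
(-10/(-6) + 0/18)**3 = (-10*(-1/6) + 0*(1/18))**3 = (5/3 + 0)**3 = (5/3)**3 = 125/27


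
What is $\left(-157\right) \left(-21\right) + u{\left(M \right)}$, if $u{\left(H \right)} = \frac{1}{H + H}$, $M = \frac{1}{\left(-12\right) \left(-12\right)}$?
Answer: $3369$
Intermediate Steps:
$M = \frac{1}{144}$ ($M = \left(- \frac{1}{12}\right) \left(- \frac{1}{12}\right) = \frac{1}{144} \approx 0.0069444$)
$u{\left(H \right)} = \frac{1}{2 H}$
$\left(-157\right) \left(-21\right) + u{\left(M \right)} = \left(-157\right) \left(-21\right) + \frac{\frac{1}{\frac{1}{144}}}{2} = 3297 + \frac{1}{2} \cdot 144 = 3297 + 72 = 3369$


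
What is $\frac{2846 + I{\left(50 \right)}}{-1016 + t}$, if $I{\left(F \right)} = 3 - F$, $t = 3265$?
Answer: $\frac{2799}{2249} \approx 1.2446$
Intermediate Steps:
$\frac{2846 + I{\left(50 \right)}}{-1016 + t} = \frac{2846 + \left(3 - 50\right)}{-1016 + 3265} = \frac{2846 + \left(3 - 50\right)}{2249} = \left(2846 - 47\right) \frac{1}{2249} = 2799 \cdot \frac{1}{2249} = \frac{2799}{2249}$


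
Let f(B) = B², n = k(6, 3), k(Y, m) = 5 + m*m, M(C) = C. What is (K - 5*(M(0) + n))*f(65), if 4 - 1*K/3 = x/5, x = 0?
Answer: -245050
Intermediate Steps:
k(Y, m) = 5 + m²
n = 14 (n = 5 + 3² = 5 + 9 = 14)
K = 12 (K = 12 - 0/5 = 12 - 3*0 = 12 + 0 = 12)
(K - 5*(M(0) + n))*f(65) = (12 - 5*(0 + 14))*65² = (12 - 5*14)*4225 = (12 - 1*70)*4225 = (12 - 70)*4225 = -58*4225 = -245050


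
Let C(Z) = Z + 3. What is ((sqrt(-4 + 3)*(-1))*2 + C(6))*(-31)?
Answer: -279 + 62*I ≈ -279.0 + 62.0*I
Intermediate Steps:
C(Z) = 3 + Z
((sqrt(-4 + 3)*(-1))*2 + C(6))*(-31) = ((sqrt(-4 + 3)*(-1))*2 + (3 + 6))*(-31) = ((sqrt(-1)*(-1))*2 + 9)*(-31) = ((I*(-1))*2 + 9)*(-31) = (-I*2 + 9)*(-31) = (-2*I + 9)*(-31) = (9 - 2*I)*(-31) = -279 + 62*I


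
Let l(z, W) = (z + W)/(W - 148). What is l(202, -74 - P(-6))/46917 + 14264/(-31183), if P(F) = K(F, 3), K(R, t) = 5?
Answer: -50639234495/110701302699 ≈ -0.45744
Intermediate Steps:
P(F) = 5
l(z, W) = (W + z)/(-148 + W)
l(202, -74 - P(-6))/46917 + 14264/(-31183) = (((-74 - 1*5) + 202)/(-148 + (-74 - 1*5)))/46917 + 14264/(-31183) = (((-74 - 5) + 202)/(-148 + (-74 - 5)))*(1/46917) + 14264*(-1/31183) = ((-79 + 202)/(-148 - 79))*(1/46917) - 14264/31183 = (123/(-227))*(1/46917) - 14264/31183 = -1/227*123*(1/46917) - 14264/31183 = -123/227*1/46917 - 14264/31183 = -41/3550053 - 14264/31183 = -50639234495/110701302699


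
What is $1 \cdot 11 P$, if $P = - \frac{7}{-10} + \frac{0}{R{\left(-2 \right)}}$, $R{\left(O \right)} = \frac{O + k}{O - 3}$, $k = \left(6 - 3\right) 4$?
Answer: $\frac{77}{10} \approx 7.7$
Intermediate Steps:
$k = 12$ ($k = 3 \cdot 4 = 12$)
$R{\left(O \right)} = \frac{12 + O}{-3 + O}$ ($R{\left(O \right)} = \frac{O + 12}{O - 3} = \frac{12 + O}{-3 + O}$)
$P = \frac{7}{10}$ ($P = - \frac{7}{-10} + \frac{0}{\frac{1}{-3 - 2} \left(12 - 2\right)} = \left(-7\right) \left(- \frac{1}{10}\right) + \frac{0}{\frac{1}{-5} \cdot 10} = \frac{7}{10} + \frac{0}{\left(- \frac{1}{5}\right) 10} = \frac{7}{10} + \frac{0}{-2} = \frac{7}{10} + 0 \left(- \frac{1}{2}\right) = \frac{7}{10} + 0 = \frac{7}{10} \approx 0.7$)
$1 \cdot 11 P = 1 \cdot 11 \cdot \frac{7}{10} = 11 \cdot \frac{7}{10} = \frac{77}{10}$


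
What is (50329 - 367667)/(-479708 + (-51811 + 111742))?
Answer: 317338/419777 ≈ 0.75597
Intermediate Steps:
(50329 - 367667)/(-479708 + (-51811 + 111742)) = -317338/(-479708 + 59931) = -317338/(-419777) = -317338*(-1/419777) = 317338/419777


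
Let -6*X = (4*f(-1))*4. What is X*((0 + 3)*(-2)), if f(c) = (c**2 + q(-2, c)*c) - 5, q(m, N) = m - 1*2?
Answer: 0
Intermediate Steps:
q(m, N) = -2 + m (q(m, N) = m - 2 = -2 + m)
f(c) = -5 + c**2 - 4*c (f(c) = (c**2 + (-2 - 2)*c) - 5 = (c**2 - 4*c) - 5 = -5 + c**2 - 4*c)
X = 0 (X = -4*(-5 + (-1)**2 - 4*(-1))*4/6 = -4*(-5 + 1 + 4)*4/6 = -4*0*4/6 = -0*4 = -1/6*0 = 0)
X*((0 + 3)*(-2)) = 0*((0 + 3)*(-2)) = 0*(3*(-2)) = 0*(-6) = 0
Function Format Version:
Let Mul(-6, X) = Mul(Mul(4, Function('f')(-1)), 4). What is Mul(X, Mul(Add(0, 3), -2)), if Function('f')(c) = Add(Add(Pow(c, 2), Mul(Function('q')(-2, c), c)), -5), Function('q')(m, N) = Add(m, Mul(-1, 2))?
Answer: 0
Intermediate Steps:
Function('q')(m, N) = Add(-2, m) (Function('q')(m, N) = Add(m, -2) = Add(-2, m))
Function('f')(c) = Add(-5, Pow(c, 2), Mul(-4, c)) (Function('f')(c) = Add(Add(Pow(c, 2), Mul(Add(-2, -2), c)), -5) = Add(Add(Pow(c, 2), Mul(-4, c)), -5) = Add(-5, Pow(c, 2), Mul(-4, c)))
X = 0 (X = Mul(Rational(-1, 6), Mul(Mul(4, Add(-5, Pow(-1, 2), Mul(-4, -1))), 4)) = Mul(Rational(-1, 6), Mul(Mul(4, Add(-5, 1, 4)), 4)) = Mul(Rational(-1, 6), Mul(Mul(4, 0), 4)) = Mul(Rational(-1, 6), Mul(0, 4)) = Mul(Rational(-1, 6), 0) = 0)
Mul(X, Mul(Add(0, 3), -2)) = Mul(0, Mul(Add(0, 3), -2)) = Mul(0, Mul(3, -2)) = Mul(0, -6) = 0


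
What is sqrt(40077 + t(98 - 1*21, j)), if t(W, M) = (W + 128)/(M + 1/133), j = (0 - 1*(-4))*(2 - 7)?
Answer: sqrt(283283154002)/2659 ≈ 200.17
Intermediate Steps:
j = -20 (j = (0 + 4)*(-5) = 4*(-5) = -20)
t(W, M) = (128 + W)/(1/133 + M) (t(W, M) = (128 + W)/(M + 1/133) = (128 + W)/(1/133 + M))
sqrt(40077 + t(98 - 1*21, j)) = sqrt(40077 + 133*(128 + (98 - 1*21))/(1 + 133*(-20))) = sqrt(40077 + 133*(128 + (98 - 21))/(1 - 2660)) = sqrt(40077 + 133*(128 + 77)/(-2659)) = sqrt(40077 + 133*(-1/2659)*205) = sqrt(40077 - 27265/2659) = sqrt(106537478/2659) = sqrt(283283154002)/2659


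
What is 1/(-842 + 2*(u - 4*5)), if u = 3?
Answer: -1/876 ≈ -0.0011416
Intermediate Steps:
1/(-842 + 2*(u - 4*5)) = 1/(-842 + 2*(3 - 4*5)) = 1/(-842 + 2*(3 - 20)) = 1/(-842 + 2*(-17)) = 1/(-842 - 34) = 1/(-876) = -1/876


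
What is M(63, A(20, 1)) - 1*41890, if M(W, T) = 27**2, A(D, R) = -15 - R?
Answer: -41161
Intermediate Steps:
M(W, T) = 729
M(63, A(20, 1)) - 1*41890 = 729 - 1*41890 = 729 - 41890 = -41161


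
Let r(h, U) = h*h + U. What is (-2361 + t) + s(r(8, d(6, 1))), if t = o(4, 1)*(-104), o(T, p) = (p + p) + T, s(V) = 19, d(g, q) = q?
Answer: -2966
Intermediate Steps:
r(h, U) = U + h² (r(h, U) = h² + U = U + h²)
o(T, p) = T + 2*p (o(T, p) = 2*p + T = T + 2*p)
t = -624 (t = (4 + 2*1)*(-104) = (4 + 2)*(-104) = 6*(-104) = -624)
(-2361 + t) + s(r(8, d(6, 1))) = (-2361 - 624) + 19 = -2985 + 19 = -2966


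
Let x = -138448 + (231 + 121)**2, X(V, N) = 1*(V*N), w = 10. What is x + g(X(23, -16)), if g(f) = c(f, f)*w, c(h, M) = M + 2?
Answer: -18204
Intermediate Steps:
X(V, N) = N*V (X(V, N) = 1*(N*V) = N*V)
c(h, M) = 2 + M
g(f) = 20 + 10*f (g(f) = (2 + f)*10 = 20 + 10*f)
x = -14544 (x = -138448 + 352**2 = -138448 + 123904 = -14544)
x + g(X(23, -16)) = -14544 + (20 + 10*(-16*23)) = -14544 + (20 + 10*(-368)) = -14544 + (20 - 3680) = -14544 - 3660 = -18204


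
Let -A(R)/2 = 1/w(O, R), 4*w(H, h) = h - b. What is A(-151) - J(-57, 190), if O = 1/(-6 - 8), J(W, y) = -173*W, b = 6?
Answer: -1548169/157 ≈ -9861.0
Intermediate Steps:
O = -1/14 (O = 1/(-14) = -1/14 ≈ -0.071429)
w(H, h) = -3/2 + h/4 (w(H, h) = (h - 1*6)/4 = (h - 6)/4 = (-6 + h)/4 = -3/2 + h/4)
A(R) = -2/(-3/2 + R/4)
A(-151) - J(-57, 190) = -8/(-6 - 151) - (-173)*(-57) = -8/(-157) - 1*9861 = -8*(-1/157) - 9861 = 8/157 - 9861 = -1548169/157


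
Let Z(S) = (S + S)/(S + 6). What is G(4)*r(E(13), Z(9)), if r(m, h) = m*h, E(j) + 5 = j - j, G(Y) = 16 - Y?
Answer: -72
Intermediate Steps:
Z(S) = 2*S/(6 + S) (Z(S) = (2*S)/(6 + S) = 2*S/(6 + S))
E(j) = -5 (E(j) = -5 + (j - j) = -5 + 0 = -5)
r(m, h) = h*m
G(4)*r(E(13), Z(9)) = (16 - 1*4)*((2*9/(6 + 9))*(-5)) = (16 - 4)*((2*9/15)*(-5)) = 12*((2*9*(1/15))*(-5)) = 12*((6/5)*(-5)) = 12*(-6) = -72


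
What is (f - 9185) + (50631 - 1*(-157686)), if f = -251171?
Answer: -52039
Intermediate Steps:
(f - 9185) + (50631 - 1*(-157686)) = (-251171 - 9185) + (50631 - 1*(-157686)) = -260356 + (50631 + 157686) = -260356 + 208317 = -52039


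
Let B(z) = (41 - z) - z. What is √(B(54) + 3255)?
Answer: 2*√797 ≈ 56.462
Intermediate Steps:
B(z) = 41 - 2*z
√(B(54) + 3255) = √((41 - 2*54) + 3255) = √((41 - 108) + 3255) = √(-67 + 3255) = √3188 = 2*√797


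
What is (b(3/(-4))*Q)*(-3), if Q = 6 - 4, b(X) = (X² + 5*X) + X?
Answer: 189/8 ≈ 23.625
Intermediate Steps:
b(X) = X² + 6*X
Q = 2
(b(3/(-4))*Q)*(-3) = (((3/(-4))*(6 + 3/(-4)))*2)*(-3) = (((3*(-¼))*(6 + 3*(-¼)))*2)*(-3) = (-3*(6 - ¾)/4*2)*(-3) = (-¾*21/4*2)*(-3) = -63/16*2*(-3) = -63/8*(-3) = 189/8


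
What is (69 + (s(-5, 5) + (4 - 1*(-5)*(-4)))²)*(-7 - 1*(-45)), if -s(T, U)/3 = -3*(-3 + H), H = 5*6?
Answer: 1960724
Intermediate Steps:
H = 30
s(T, U) = 243 (s(T, U) = -(-9)*(-3 + 30) = -(-9)*27 = -3*(-81) = 243)
(69 + (s(-5, 5) + (4 - 1*(-5)*(-4)))²)*(-7 - 1*(-45)) = (69 + (243 + (4 - 1*(-5)*(-4)))²)*(-7 - 1*(-45)) = (69 + (243 + (4 + 5*(-4)))²)*(-7 + 45) = (69 + (243 + (4 - 20))²)*38 = (69 + (243 - 16)²)*38 = (69 + 227²)*38 = (69 + 51529)*38 = 51598*38 = 1960724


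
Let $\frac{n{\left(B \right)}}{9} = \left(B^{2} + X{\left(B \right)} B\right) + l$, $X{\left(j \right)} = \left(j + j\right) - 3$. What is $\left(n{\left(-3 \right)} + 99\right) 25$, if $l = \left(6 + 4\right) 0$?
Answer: $10575$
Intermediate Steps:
$l = 0$ ($l = 10 \cdot 0 = 0$)
$X{\left(j \right)} = -3 + 2 j$ ($X{\left(j \right)} = 2 j - 3 = -3 + 2 j$)
$n{\left(B \right)} = 9 B^{2} + 9 B \left(-3 + 2 B\right)$ ($n{\left(B \right)} = 9 \left(\left(B^{2} + \left(-3 + 2 B\right) B\right) + 0\right) = 9 \left(\left(B^{2} + B \left(-3 + 2 B\right)\right) + 0\right) = 9 \left(B^{2} + B \left(-3 + 2 B\right)\right) = 9 B^{2} + 9 B \left(-3 + 2 B\right)$)
$\left(n{\left(-3 \right)} + 99\right) 25 = \left(27 \left(-3\right) \left(-1 - 3\right) + 99\right) 25 = \left(27 \left(-3\right) \left(-4\right) + 99\right) 25 = \left(324 + 99\right) 25 = 423 \cdot 25 = 10575$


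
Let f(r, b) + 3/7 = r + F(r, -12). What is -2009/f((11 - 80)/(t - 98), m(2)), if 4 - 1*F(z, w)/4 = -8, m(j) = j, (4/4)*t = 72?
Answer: -365638/9141 ≈ -40.000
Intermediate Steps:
t = 72
F(z, w) = 48 (F(z, w) = 16 - 4*(-8) = 16 + 32 = 48)
f(r, b) = 333/7 + r (f(r, b) = -3/7 + (r + 48) = -3/7 + (48 + r) = 333/7 + r)
-2009/f((11 - 80)/(t - 98), m(2)) = -2009/(333/7 + (11 - 80)/(72 - 98)) = -2009/(333/7 - 69/(-26)) = -2009/(333/7 - 69*(-1/26)) = -2009/(333/7 + 69/26) = -2009/9141/182 = -2009*182/9141 = -365638/9141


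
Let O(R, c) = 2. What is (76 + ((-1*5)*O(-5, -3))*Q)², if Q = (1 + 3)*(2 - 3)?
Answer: 13456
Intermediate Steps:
Q = -4 (Q = 4*(-1) = -4)
(76 + ((-1*5)*O(-5, -3))*Q)² = (76 + (-1*5*2)*(-4))² = (76 - 5*2*(-4))² = (76 - 10*(-4))² = (76 + 40)² = 116² = 13456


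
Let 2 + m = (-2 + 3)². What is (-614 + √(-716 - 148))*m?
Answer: 614 - 12*I*√6 ≈ 614.0 - 29.394*I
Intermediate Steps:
m = -1 (m = -2 + (-2 + 3)² = -2 + 1² = -2 + 1 = -1)
(-614 + √(-716 - 148))*m = (-614 + √(-716 - 148))*(-1) = (-614 + √(-864))*(-1) = (-614 + 12*I*√6)*(-1) = 614 - 12*I*√6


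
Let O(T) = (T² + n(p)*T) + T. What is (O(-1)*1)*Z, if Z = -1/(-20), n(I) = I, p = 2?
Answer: -⅒ ≈ -0.10000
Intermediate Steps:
Z = 1/20 (Z = -1*(-1/20) = 1/20 ≈ 0.050000)
O(T) = T² + 3*T (O(T) = (T² + 2*T) + T = T² + 3*T)
(O(-1)*1)*Z = (-(3 - 1)*1)*(1/20) = (-1*2*1)*(1/20) = -2*1*(1/20) = -2*1/20 = -⅒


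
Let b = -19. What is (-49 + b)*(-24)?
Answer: 1632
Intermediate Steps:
(-49 + b)*(-24) = (-49 - 19)*(-24) = -68*(-24) = 1632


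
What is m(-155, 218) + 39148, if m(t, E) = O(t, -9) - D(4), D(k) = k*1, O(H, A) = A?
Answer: 39135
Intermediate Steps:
D(k) = k
m(t, E) = -13 (m(t, E) = -9 - 1*4 = -9 - 4 = -13)
m(-155, 218) + 39148 = -13 + 39148 = 39135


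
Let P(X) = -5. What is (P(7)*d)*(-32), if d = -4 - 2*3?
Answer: -1600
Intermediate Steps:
d = -10 (d = -4 - 6 = -10)
(P(7)*d)*(-32) = -5*(-10)*(-32) = 50*(-32) = -1600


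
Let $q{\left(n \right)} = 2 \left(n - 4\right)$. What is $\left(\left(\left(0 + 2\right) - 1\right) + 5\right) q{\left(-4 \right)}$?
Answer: $-96$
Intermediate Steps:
$q{\left(n \right)} = -8 + 2 n$ ($q{\left(n \right)} = 2 \left(-4 + n\right) = -8 + 2 n$)
$\left(\left(\left(0 + 2\right) - 1\right) + 5\right) q{\left(-4 \right)} = \left(\left(\left(0 + 2\right) - 1\right) + 5\right) \left(-8 + 2 \left(-4\right)\right) = \left(\left(2 - 1\right) + 5\right) \left(-8 - 8\right) = \left(1 + 5\right) \left(-16\right) = 6 \left(-16\right) = -96$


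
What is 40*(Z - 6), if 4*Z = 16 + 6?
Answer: -20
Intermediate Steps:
Z = 11/2 (Z = (16 + 6)/4 = (1/4)*22 = 11/2 ≈ 5.5000)
40*(Z - 6) = 40*(11/2 - 6) = 40*(-1/2) = -20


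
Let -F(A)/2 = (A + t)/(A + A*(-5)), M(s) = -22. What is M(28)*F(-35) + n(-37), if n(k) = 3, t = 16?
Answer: -104/35 ≈ -2.9714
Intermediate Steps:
F(A) = (16 + A)/(2*A) (F(A) = -2*(A + 16)/(A + A*(-5)) = -2*(16 + A)/(A - 5*A) = -2*(16 + A)/((-4*A)) = -2*(16 + A)*(-1/(4*A)) = -(-1)*(16 + A)/(2*A) = (16 + A)/(2*A))
M(28)*F(-35) + n(-37) = -11*(16 - 35)/(-35) + 3 = -11*(-1)*(-19)/35 + 3 = -22*19/70 + 3 = -209/35 + 3 = -104/35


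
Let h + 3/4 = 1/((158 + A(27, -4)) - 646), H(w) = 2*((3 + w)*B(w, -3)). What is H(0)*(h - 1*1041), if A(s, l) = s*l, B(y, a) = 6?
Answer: -5587956/149 ≈ -37503.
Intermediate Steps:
A(s, l) = l*s
H(w) = 36 + 12*w (H(w) = 2*((3 + w)*6) = 2*(18 + 6*w) = 36 + 12*w)
h = -112/149 (h = -¾ + 1/((158 - 4*27) - 646) = -¾ + 1/((158 - 108) - 646) = -¾ + 1/(50 - 646) = -¾ + 1/(-596) = -¾ - 1/596 = -112/149 ≈ -0.75168)
H(0)*(h - 1*1041) = (36 + 12*0)*(-112/149 - 1*1041) = (36 + 0)*(-112/149 - 1041) = 36*(-155221/149) = -5587956/149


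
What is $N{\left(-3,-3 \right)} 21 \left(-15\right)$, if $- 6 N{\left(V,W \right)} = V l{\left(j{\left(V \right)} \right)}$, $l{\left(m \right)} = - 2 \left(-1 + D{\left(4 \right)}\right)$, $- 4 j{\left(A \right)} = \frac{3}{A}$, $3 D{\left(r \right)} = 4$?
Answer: $105$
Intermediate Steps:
$D{\left(r \right)} = \frac{4}{3}$ ($D{\left(r \right)} = \frac{1}{3} \cdot 4 = \frac{4}{3}$)
$j{\left(A \right)} = - \frac{3}{4 A}$ ($j{\left(A \right)} = - \frac{3 \frac{1}{A}}{4} = - \frac{3}{4 A}$)
$l{\left(m \right)} = - \frac{2}{3}$ ($l{\left(m \right)} = - 2 \left(-1 + \frac{4}{3}\right) = \left(-2\right) \frac{1}{3} = - \frac{2}{3}$)
$N{\left(V,W \right)} = \frac{V}{9}$ ($N{\left(V,W \right)} = - \frac{V \left(- \frac{2}{3}\right)}{6} = - \frac{\left(- \frac{2}{3}\right) V}{6} = \frac{V}{9}$)
$N{\left(-3,-3 \right)} 21 \left(-15\right) = \frac{1}{9} \left(-3\right) 21 \left(-15\right) = \left(- \frac{1}{3}\right) 21 \left(-15\right) = \left(-7\right) \left(-15\right) = 105$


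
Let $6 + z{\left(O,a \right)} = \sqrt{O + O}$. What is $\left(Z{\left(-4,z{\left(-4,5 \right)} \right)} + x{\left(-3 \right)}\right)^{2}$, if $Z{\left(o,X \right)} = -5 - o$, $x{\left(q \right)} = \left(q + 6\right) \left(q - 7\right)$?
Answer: $961$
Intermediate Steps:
$z{\left(O,a \right)} = -6 + \sqrt{2} \sqrt{O}$ ($z{\left(O,a \right)} = -6 + \sqrt{O + O} = -6 + \sqrt{2 O} = -6 + \sqrt{2} \sqrt{O}$)
$x{\left(q \right)} = \left(-7 + q\right) \left(6 + q\right)$ ($x{\left(q \right)} = \left(6 + q\right) \left(-7 + q\right) = \left(-7 + q\right) \left(6 + q\right)$)
$\left(Z{\left(-4,z{\left(-4,5 \right)} \right)} + x{\left(-3 \right)}\right)^{2} = \left(\left(-5 - -4\right) - \left(39 - 9\right)\right)^{2} = \left(\left(-5 + 4\right) + \left(-42 + 9 + 3\right)\right)^{2} = \left(-1 - 30\right)^{2} = \left(-31\right)^{2} = 961$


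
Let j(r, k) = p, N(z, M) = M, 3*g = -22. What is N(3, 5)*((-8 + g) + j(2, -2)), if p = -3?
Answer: -275/3 ≈ -91.667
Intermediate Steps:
g = -22/3 (g = (⅓)*(-22) = -22/3 ≈ -7.3333)
j(r, k) = -3
N(3, 5)*((-8 + g) + j(2, -2)) = 5*((-8 - 22/3) - 3) = 5*(-46/3 - 3) = 5*(-55/3) = -275/3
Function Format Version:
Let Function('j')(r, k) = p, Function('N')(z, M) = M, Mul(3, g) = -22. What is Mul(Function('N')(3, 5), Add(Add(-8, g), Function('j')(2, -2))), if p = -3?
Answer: Rational(-275, 3) ≈ -91.667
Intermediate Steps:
g = Rational(-22, 3) (g = Mul(Rational(1, 3), -22) = Rational(-22, 3) ≈ -7.3333)
Function('j')(r, k) = -3
Mul(Function('N')(3, 5), Add(Add(-8, g), Function('j')(2, -2))) = Mul(5, Add(Add(-8, Rational(-22, 3)), -3)) = Mul(5, Add(Rational(-46, 3), -3)) = Mul(5, Rational(-55, 3)) = Rational(-275, 3)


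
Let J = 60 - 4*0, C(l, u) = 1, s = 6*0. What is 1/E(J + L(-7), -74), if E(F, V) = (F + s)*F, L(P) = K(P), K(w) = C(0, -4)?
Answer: 1/3721 ≈ 0.00026874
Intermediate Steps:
s = 0
K(w) = 1
J = 60 (J = 60 + 0 = 60)
L(P) = 1
E(F, V) = F² (E(F, V) = (F + 0)*F = F*F = F²)
1/E(J + L(-7), -74) = 1/((60 + 1)²) = 1/(61²) = 1/3721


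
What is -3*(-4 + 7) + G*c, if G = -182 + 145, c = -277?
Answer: 10240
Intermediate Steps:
G = -37
-3*(-4 + 7) + G*c = -3*(-4 + 7) - 37*(-277) = -3*3 + 10249 = -9 + 10249 = 10240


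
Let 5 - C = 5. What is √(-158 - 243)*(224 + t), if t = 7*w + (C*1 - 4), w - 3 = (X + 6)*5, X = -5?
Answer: 276*I*√401 ≈ 5526.9*I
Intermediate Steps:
C = 0 (C = 5 - 1*5 = 5 - 5 = 0)
w = 8 (w = 3 + (-5 + 6)*5 = 3 + 1*5 = 3 + 5 = 8)
t = 52 (t = 7*8 + (0*1 - 4) = 56 + (0 - 4) = 56 - 4 = 52)
√(-158 - 243)*(224 + t) = √(-158 - 243)*(224 + 52) = √(-401)*276 = (I*√401)*276 = 276*I*√401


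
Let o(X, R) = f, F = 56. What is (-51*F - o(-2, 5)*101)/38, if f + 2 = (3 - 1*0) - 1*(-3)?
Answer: -1630/19 ≈ -85.789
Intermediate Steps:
f = 4 (f = -2 + ((3 - 1*0) - 1*(-3)) = -2 + ((3 + 0) + 3) = -2 + (3 + 3) = -2 + 6 = 4)
o(X, R) = 4
(-51*F - o(-2, 5)*101)/38 = (-51*56 - 4*101)/38 = (-2856 - 1*404)*(1/38) = (-2856 - 404)*(1/38) = -3260*1/38 = -1630/19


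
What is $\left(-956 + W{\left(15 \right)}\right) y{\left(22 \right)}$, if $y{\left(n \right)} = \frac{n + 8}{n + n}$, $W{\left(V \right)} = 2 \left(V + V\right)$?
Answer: $- \frac{6720}{11} \approx -610.91$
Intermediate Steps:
$W{\left(V \right)} = 4 V$ ($W{\left(V \right)} = 2 \cdot 2 V = 4 V$)
$y{\left(n \right)} = \frac{8 + n}{2 n}$
$\left(-956 + W{\left(15 \right)}\right) y{\left(22 \right)} = \left(-956 + 4 \cdot 15\right) \frac{8 + 22}{2 \cdot 22} = \left(-956 + 60\right) \frac{1}{2} \cdot \frac{1}{22} \cdot 30 = \left(-896\right) \frac{15}{22} = - \frac{6720}{11}$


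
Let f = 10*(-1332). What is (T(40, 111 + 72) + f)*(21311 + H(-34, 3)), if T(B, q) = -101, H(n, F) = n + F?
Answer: -285598880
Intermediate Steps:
H(n, F) = F + n
f = -13320
(T(40, 111 + 72) + f)*(21311 + H(-34, 3)) = (-101 - 13320)*(21311 + (3 - 34)) = -13421*(21311 - 31) = -13421*21280 = -285598880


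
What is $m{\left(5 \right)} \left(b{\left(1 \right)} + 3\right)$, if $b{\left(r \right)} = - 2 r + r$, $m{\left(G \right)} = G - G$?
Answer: $0$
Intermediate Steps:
$m{\left(G \right)} = 0$
$b{\left(r \right)} = - r$
$m{\left(5 \right)} \left(b{\left(1 \right)} + 3\right) = 0 \left(\left(-1\right) 1 + 3\right) = 0 \left(-1 + 3\right) = 0 \cdot 2 = 0$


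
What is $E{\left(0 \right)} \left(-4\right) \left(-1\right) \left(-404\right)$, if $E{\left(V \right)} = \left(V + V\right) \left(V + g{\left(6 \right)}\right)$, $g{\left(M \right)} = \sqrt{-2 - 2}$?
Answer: $0$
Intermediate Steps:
$g{\left(M \right)} = 2 i$ ($g{\left(M \right)} = \sqrt{-4} = 2 i$)
$E{\left(V \right)} = 2 V \left(V + 2 i\right)$ ($E{\left(V \right)} = \left(V + V\right) \left(V + 2 i\right) = 2 V \left(V + 2 i\right)$)
$E{\left(0 \right)} \left(-4\right) \left(-1\right) \left(-404\right) = 2 \cdot 0 \left(0 + 2 i\right) \left(-4\right) \left(-1\right) \left(-404\right) = 2 \cdot 0 \cdot 2 i \left(-4\right) \left(-1\right) \left(-404\right) = 0 \left(-4\right) \left(-1\right) \left(-404\right) = 0 \left(-1\right) \left(-404\right) = 0 \left(-404\right) = 0$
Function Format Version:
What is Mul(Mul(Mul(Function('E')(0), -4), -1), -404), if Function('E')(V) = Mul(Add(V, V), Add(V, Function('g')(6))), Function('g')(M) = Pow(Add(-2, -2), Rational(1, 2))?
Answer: 0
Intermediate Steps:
Function('g')(M) = Mul(2, I) (Function('g')(M) = Pow(-4, Rational(1, 2)) = Mul(2, I))
Function('E')(V) = Mul(2, V, Add(V, Mul(2, I))) (Function('E')(V) = Mul(Add(V, V), Add(V, Mul(2, I))) = Mul(Mul(2, V), Add(V, Mul(2, I))) = Mul(2, V, Add(V, Mul(2, I))))
Mul(Mul(Mul(Function('E')(0), -4), -1), -404) = Mul(Mul(Mul(Mul(2, 0, Add(0, Mul(2, I))), -4), -1), -404) = Mul(Mul(Mul(Mul(2, 0, Mul(2, I)), -4), -1), -404) = Mul(Mul(Mul(0, -4), -1), -404) = Mul(Mul(0, -1), -404) = Mul(0, -404) = 0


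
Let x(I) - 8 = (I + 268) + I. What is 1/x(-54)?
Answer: 1/168 ≈ 0.0059524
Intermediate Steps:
x(I) = 276 + 2*I (x(I) = 8 + ((I + 268) + I) = 8 + ((268 + I) + I) = 8 + (268 + 2*I) = 276 + 2*I)
1/x(-54) = 1/(276 + 2*(-54)) = 1/(276 - 108) = 1/168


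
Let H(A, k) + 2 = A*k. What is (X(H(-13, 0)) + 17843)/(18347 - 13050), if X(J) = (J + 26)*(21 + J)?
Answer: 18299/5297 ≈ 3.4546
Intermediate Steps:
H(A, k) = -2 + A*k
X(J) = (21 + J)*(26 + J) (X(J) = (26 + J)*(21 + J) = (21 + J)*(26 + J))
(X(H(-13, 0)) + 17843)/(18347 - 13050) = ((546 + (-2 - 13*0)**2 + 47*(-2 - 13*0)) + 17843)/(18347 - 13050) = ((546 + (-2 + 0)**2 + 47*(-2 + 0)) + 17843)/5297 = ((546 + (-2)**2 + 47*(-2)) + 17843)*(1/5297) = ((546 + 4 - 94) + 17843)*(1/5297) = (456 + 17843)*(1/5297) = 18299*(1/5297) = 18299/5297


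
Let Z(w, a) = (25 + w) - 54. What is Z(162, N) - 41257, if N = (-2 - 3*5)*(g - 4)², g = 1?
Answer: -41124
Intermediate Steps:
N = -153 (N = (-2 - 3*5)*(1 - 4)² = (-2 - 15)*(-3)² = -17*9 = -153)
Z(w, a) = -29 + w
Z(162, N) - 41257 = (-29 + 162) - 41257 = 133 - 41257 = -41124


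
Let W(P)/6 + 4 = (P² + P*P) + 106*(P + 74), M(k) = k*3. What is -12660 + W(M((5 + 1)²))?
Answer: 243036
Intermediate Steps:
M(k) = 3*k
W(P) = 47040 + 12*P² + 636*P (W(P) = -24 + 6*((P² + P*P) + 106*(P + 74)) = -24 + 6*((P² + P²) + 106*(74 + P)) = -24 + 6*(2*P² + (7844 + 106*P)) = -24 + 6*(7844 + 2*P² + 106*P) = -24 + (47064 + 12*P² + 636*P) = 47040 + 12*P² + 636*P)
-12660 + W(M((5 + 1)²)) = -12660 + (47040 + 12*(3*(5 + 1)²)² + 636*(3*(5 + 1)²)) = -12660 + (47040 + 12*(3*6²)² + 636*(3*6²)) = -12660 + (47040 + 12*(3*36)² + 636*(3*36)) = -12660 + (47040 + 12*108² + 636*108) = -12660 + (47040 + 12*11664 + 68688) = -12660 + (47040 + 139968 + 68688) = -12660 + 255696 = 243036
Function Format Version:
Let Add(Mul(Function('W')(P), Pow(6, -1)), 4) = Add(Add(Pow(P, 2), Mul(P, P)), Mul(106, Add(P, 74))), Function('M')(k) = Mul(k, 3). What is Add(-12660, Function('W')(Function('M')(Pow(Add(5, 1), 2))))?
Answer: 243036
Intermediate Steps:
Function('M')(k) = Mul(3, k)
Function('W')(P) = Add(47040, Mul(12, Pow(P, 2)), Mul(636, P)) (Function('W')(P) = Add(-24, Mul(6, Add(Add(Pow(P, 2), Mul(P, P)), Mul(106, Add(P, 74))))) = Add(-24, Mul(6, Add(Add(Pow(P, 2), Pow(P, 2)), Mul(106, Add(74, P))))) = Add(-24, Mul(6, Add(Mul(2, Pow(P, 2)), Add(7844, Mul(106, P))))) = Add(-24, Mul(6, Add(7844, Mul(2, Pow(P, 2)), Mul(106, P)))) = Add(-24, Add(47064, Mul(12, Pow(P, 2)), Mul(636, P))) = Add(47040, Mul(12, Pow(P, 2)), Mul(636, P)))
Add(-12660, Function('W')(Function('M')(Pow(Add(5, 1), 2)))) = Add(-12660, Add(47040, Mul(12, Pow(Mul(3, Pow(Add(5, 1), 2)), 2)), Mul(636, Mul(3, Pow(Add(5, 1), 2))))) = Add(-12660, Add(47040, Mul(12, Pow(Mul(3, Pow(6, 2)), 2)), Mul(636, Mul(3, Pow(6, 2))))) = Add(-12660, Add(47040, Mul(12, Pow(Mul(3, 36), 2)), Mul(636, Mul(3, 36)))) = Add(-12660, Add(47040, Mul(12, Pow(108, 2)), Mul(636, 108))) = Add(-12660, Add(47040, Mul(12, 11664), 68688)) = Add(-12660, Add(47040, 139968, 68688)) = Add(-12660, 255696) = 243036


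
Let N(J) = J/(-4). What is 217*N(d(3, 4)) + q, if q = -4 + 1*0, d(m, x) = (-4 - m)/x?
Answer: 1455/16 ≈ 90.938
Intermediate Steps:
d(m, x) = (-4 - m)/x
q = -4 (q = -4 + 0 = -4)
N(J) = -J/4 (N(J) = J*(-1/4) = -J/4)
217*N(d(3, 4)) + q = 217*(-(-4 - 1*3)/(4*4)) - 4 = 217*(-(-4 - 3)/16) - 4 = 217*(-(-7)/16) - 4 = 217*(-1/4*(-7/4)) - 4 = 217*(7/16) - 4 = 1519/16 - 4 = 1455/16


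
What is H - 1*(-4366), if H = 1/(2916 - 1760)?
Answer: 5047097/1156 ≈ 4366.0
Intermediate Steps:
H = 1/1156 ≈ 0.00086505
H - 1*(-4366) = 1/1156 - 1*(-4366) = 1/1156 + 4366 = 5047097/1156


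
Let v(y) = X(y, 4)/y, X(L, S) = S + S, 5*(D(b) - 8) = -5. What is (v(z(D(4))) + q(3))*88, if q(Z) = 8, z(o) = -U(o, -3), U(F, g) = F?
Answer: 4224/7 ≈ 603.43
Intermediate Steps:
D(b) = 7 (D(b) = 8 + (1/5)*(-5) = 8 - 1 = 7)
X(L, S) = 2*S
z(o) = -o
v(y) = 8/y (v(y) = (2*4)/y = 8/y)
(v(z(D(4))) + q(3))*88 = (8/((-1*7)) + 8)*88 = (8/(-7) + 8)*88 = (8*(-1/7) + 8)*88 = (-8/7 + 8)*88 = (48/7)*88 = 4224/7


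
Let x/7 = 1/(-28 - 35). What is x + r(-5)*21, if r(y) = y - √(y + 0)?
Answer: -946/9 - 21*I*√5 ≈ -105.11 - 46.957*I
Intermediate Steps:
r(y) = y - √y
x = -⅑ (x = 7/(-28 - 35) = 7/(-63) = 7*(-1/63) = -⅑ ≈ -0.11111)
x + r(-5)*21 = -⅑ + (-5 - √(-5))*21 = -⅑ + (-5 - I*√5)*21 = -⅑ + (-105 - 21*I*√5) = -946/9 - 21*I*√5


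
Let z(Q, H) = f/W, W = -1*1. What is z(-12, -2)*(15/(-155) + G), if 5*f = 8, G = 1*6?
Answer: -1464/155 ≈ -9.4452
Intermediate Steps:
W = -1
G = 6
f = 8/5 (f = (⅕)*8 = 8/5 ≈ 1.6000)
z(Q, H) = -8/5 (z(Q, H) = (8/5)/(-1) = (8/5)*(-1) = -8/5)
z(-12, -2)*(15/(-155) + G) = -8*(15/(-155) + 6)/5 = -8*(15*(-1/155) + 6)/5 = -8*(-3/31 + 6)/5 = -8/5*183/31 = -1464/155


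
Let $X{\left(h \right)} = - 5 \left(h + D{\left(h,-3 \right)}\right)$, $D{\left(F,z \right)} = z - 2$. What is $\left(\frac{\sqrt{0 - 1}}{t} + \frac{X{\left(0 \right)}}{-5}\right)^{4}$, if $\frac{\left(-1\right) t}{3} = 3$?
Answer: $\frac{\left(45 + i\right)^{4}}{6561} \approx 623.15 + 55.528 i$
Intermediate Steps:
$t = -9$ ($t = \left(-3\right) 3 = -9$)
$D{\left(F,z \right)} = -2 + z$ ($D{\left(F,z \right)} = z - 2 = -2 + z$)
$X{\left(h \right)} = 25 - 5 h$ ($X{\left(h \right)} = - 5 \left(h - 5\right) = - 5 \left(-5 + h\right) = 25 - 5 h$)
$\left(\frac{\sqrt{0 - 1}}{t} + \frac{X{\left(0 \right)}}{-5}\right)^{4} = \left(\frac{\sqrt{0 - 1}}{-9} + \frac{25 - 0}{-5}\right)^{4} = \left(\sqrt{-1} \left(- \frac{1}{9}\right) + \left(25 + 0\right) \left(- \frac{1}{5}\right)\right)^{4} = \left(i \left(- \frac{1}{9}\right) + 25 \left(- \frac{1}{5}\right)\right)^{4} = \left(- \frac{i}{9} - 5\right)^{4} = \left(-5 - \frac{i}{9}\right)^{4}$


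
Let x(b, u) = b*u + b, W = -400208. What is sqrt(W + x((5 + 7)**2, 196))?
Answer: 8*I*sqrt(5810) ≈ 609.79*I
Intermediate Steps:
x(b, u) = b + b*u
sqrt(W + x((5 + 7)**2, 196)) = sqrt(-400208 + (5 + 7)**2*(1 + 196)) = sqrt(-400208 + 12**2*197) = sqrt(-400208 + 144*197) = sqrt(-400208 + 28368) = sqrt(-371840) = 8*I*sqrt(5810)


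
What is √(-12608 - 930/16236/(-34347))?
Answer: I*√1056986255444702/289542 ≈ 112.29*I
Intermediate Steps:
√(-12608 - 930/16236/(-34347)) = √(-12608 - 930*1/16236*(-1/34347)) = √(-12608 - 155/2706*(-1/34347)) = √(-12608 + 155/92942982) = √(-1171825116901/92942982) = I*√1056986255444702/289542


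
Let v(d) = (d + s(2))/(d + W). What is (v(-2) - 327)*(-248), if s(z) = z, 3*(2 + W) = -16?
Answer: 81096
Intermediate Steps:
W = -22/3 (W = -2 + (1/3)*(-16) = -2 - 16/3 = -22/3 ≈ -7.3333)
v(d) = (2 + d)/(-22/3 + d) (v(d) = (d + 2)/(d - 22/3) = (2 + d)/(-22/3 + d))
(v(-2) - 327)*(-248) = (3*(2 - 2)/(-22 + 3*(-2)) - 327)*(-248) = (3*0/(-22 - 6) - 327)*(-248) = (3*0/(-28) - 327)*(-248) = (3*(-1/28)*0 - 327)*(-248) = (0 - 327)*(-248) = -327*(-248) = 81096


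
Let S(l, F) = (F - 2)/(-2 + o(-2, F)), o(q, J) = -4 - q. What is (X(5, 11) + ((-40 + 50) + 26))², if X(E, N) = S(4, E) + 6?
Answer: 27225/16 ≈ 1701.6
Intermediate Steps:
S(l, F) = ½ - F/4 (S(l, F) = (F - 2)/(-2 + (-4 - 1*(-2))) = (-2 + F)/(-2 + (-4 + 2)) = (-2 + F)/(-2 - 2) = (-2 + F)/(-4) = (-2 + F)*(-¼) = ½ - F/4)
X(E, N) = 13/2 - E/4 (X(E, N) = (½ - E/4) + 6 = 13/2 - E/4)
(X(5, 11) + ((-40 + 50) + 26))² = ((13/2 - ¼*5) + ((-40 + 50) + 26))² = ((13/2 - 5/4) + (10 + 26))² = (21/4 + 36)² = (165/4)² = 27225/16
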